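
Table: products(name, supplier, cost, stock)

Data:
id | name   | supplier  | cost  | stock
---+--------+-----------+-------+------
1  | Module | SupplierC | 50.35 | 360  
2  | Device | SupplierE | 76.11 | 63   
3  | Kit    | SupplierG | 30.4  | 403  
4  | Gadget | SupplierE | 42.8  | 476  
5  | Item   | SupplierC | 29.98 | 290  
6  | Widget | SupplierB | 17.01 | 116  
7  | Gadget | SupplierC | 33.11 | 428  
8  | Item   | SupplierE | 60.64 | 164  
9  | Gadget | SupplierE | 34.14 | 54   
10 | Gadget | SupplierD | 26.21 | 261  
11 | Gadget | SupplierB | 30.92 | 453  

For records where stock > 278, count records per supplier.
SELECT supplier, COUNT(*)
FROM products
WHERE stock > 278
GROUP BY supplier

Note: WHERE filters rows before grouping.

Result:
  SupplierB: 1
  SupplierC: 3
  SupplierE: 1
  SupplierG: 1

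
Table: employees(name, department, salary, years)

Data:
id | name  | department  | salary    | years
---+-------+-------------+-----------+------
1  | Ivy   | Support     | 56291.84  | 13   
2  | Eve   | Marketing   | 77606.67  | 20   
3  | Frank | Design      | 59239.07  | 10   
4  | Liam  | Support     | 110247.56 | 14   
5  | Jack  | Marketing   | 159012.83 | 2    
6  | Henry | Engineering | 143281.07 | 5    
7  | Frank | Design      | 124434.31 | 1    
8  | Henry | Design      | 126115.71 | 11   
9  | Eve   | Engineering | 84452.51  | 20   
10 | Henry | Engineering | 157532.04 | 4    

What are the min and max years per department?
SELECT department, MIN(years), MAX(years)
FROM employees
GROUP BY department

Result:
  Design: min=1, max=11
  Engineering: min=4, max=20
  Marketing: min=2, max=20
  Support: min=13, max=14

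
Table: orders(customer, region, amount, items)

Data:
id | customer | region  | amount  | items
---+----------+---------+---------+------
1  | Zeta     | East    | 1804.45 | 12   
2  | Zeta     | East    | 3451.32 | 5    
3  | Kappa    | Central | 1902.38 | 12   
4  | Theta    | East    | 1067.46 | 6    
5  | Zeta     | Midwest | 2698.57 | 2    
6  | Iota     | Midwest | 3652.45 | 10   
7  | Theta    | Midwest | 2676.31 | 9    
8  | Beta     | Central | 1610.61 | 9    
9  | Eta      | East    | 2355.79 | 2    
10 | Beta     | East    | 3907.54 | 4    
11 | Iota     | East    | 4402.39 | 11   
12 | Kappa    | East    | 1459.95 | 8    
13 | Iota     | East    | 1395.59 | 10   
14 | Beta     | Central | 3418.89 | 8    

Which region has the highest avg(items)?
SELECT region, AVG(items) as val
FROM orders
GROUP BY region
ORDER BY val DESC
LIMIT 1

Result: Central with avg(items) = 9.67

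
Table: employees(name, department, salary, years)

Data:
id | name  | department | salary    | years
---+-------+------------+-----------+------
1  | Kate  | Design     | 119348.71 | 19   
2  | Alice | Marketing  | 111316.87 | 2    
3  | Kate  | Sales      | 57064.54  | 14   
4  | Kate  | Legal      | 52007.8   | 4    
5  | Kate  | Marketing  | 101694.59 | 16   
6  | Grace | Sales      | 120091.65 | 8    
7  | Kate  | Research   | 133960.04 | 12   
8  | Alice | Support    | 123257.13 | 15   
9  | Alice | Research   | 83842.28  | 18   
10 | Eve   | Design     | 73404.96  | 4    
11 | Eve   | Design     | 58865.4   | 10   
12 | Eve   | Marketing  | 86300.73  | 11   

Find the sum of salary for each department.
SELECT department, SUM(salary) as result
FROM employees
GROUP BY department

Result:
  Design: 251619.07
  Legal: 52007.80
  Marketing: 299312.19
  Research: 217802.32
  Sales: 177156.19
  Support: 123257.13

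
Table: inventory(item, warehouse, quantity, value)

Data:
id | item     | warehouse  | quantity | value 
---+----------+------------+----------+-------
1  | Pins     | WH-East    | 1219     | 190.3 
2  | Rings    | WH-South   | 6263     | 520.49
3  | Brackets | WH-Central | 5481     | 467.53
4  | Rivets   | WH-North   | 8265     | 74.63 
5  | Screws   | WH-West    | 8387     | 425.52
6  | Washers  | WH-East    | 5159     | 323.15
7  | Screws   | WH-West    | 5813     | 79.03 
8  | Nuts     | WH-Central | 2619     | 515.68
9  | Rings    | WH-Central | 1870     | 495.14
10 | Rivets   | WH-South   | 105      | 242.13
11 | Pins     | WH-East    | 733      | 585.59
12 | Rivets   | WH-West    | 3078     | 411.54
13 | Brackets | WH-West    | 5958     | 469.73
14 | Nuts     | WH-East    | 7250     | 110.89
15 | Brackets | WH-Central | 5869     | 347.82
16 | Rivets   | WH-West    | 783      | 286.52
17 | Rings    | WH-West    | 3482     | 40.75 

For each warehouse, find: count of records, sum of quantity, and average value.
SELECT warehouse,
       COUNT(*) as cnt,
       SUM(quantity) as total_quantity,
       AVG(value) as avg_value
FROM inventory
GROUP BY warehouse

Result:
  WH-Central: 4 records, 15839 total quantity, 456.54 avg value
  WH-East: 4 records, 14361 total quantity, 302.48 avg value
  WH-North: 1 records, 8265 total quantity, 74.63 avg value
  WH-South: 2 records, 6368 total quantity, 381.31 avg value
  WH-West: 6 records, 27501 total quantity, 285.52 avg value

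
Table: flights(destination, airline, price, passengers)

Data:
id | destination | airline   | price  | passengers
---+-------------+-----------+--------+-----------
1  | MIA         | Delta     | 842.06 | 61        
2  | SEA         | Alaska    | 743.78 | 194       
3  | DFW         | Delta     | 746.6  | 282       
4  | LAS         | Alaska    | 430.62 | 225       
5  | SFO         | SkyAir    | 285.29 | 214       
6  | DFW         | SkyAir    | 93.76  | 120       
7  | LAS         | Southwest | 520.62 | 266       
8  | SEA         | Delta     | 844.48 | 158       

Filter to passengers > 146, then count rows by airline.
SELECT airline, COUNT(*)
FROM flights
WHERE passengers > 146
GROUP BY airline

Note: WHERE filters rows before grouping.

Result:
  Alaska: 2
  Delta: 2
  SkyAir: 1
  Southwest: 1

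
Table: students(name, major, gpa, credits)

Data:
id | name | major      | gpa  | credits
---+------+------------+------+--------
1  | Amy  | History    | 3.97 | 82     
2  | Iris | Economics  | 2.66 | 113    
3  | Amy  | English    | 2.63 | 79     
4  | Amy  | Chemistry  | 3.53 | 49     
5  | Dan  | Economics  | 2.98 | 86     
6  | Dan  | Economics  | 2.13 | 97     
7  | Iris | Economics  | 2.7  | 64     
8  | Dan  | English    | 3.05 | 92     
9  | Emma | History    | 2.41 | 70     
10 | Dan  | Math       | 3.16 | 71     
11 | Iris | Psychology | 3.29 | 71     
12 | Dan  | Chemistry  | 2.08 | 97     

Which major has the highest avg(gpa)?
SELECT major, AVG(gpa) as val
FROM students
GROUP BY major
ORDER BY val DESC
LIMIT 1

Result: Psychology with avg(gpa) = 3.29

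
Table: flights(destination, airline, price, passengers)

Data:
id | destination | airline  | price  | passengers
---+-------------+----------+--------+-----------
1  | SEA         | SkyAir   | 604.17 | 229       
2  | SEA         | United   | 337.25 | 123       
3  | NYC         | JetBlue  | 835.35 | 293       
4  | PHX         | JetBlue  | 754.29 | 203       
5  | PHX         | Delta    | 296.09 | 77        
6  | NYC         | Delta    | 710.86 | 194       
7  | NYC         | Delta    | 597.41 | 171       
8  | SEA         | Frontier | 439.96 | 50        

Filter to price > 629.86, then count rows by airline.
SELECT airline, COUNT(*)
FROM flights
WHERE price > 629.86
GROUP BY airline

Note: WHERE filters rows before grouping.

Result:
  Delta: 1
  JetBlue: 2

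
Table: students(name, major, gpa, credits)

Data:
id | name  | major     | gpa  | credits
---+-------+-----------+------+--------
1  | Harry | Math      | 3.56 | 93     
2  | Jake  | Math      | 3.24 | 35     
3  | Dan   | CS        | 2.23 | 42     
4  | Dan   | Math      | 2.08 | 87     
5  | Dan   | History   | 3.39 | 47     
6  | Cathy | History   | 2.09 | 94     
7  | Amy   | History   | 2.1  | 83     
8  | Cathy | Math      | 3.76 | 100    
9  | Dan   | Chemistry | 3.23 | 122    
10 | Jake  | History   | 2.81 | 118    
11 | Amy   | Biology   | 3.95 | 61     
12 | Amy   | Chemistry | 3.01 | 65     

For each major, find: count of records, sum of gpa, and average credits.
SELECT major,
       COUNT(*) as cnt,
       SUM(gpa) as total_gpa,
       AVG(credits) as avg_credits
FROM students
GROUP BY major

Result:
  Biology: 1 records, 3.95 total gpa, 61.00 avg credits
  CS: 1 records, 2.23 total gpa, 42.00 avg credits
  Chemistry: 2 records, 6.24 total gpa, 93.50 avg credits
  History: 4 records, 10.39 total gpa, 85.50 avg credits
  Math: 4 records, 12.64 total gpa, 78.75 avg credits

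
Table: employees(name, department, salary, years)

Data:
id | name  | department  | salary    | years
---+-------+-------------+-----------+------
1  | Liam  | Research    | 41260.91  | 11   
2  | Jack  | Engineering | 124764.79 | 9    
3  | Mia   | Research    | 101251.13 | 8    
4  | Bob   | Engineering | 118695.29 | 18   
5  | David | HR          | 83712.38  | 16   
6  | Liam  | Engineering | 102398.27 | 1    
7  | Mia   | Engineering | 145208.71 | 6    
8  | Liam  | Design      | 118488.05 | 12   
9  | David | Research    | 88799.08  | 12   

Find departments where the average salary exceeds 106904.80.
SELECT department, AVG(salary)
FROM employees
GROUP BY department
HAVING AVG(salary) > 106904.80

Result:
  Design: avg=118488.05
  Engineering: avg=122766.77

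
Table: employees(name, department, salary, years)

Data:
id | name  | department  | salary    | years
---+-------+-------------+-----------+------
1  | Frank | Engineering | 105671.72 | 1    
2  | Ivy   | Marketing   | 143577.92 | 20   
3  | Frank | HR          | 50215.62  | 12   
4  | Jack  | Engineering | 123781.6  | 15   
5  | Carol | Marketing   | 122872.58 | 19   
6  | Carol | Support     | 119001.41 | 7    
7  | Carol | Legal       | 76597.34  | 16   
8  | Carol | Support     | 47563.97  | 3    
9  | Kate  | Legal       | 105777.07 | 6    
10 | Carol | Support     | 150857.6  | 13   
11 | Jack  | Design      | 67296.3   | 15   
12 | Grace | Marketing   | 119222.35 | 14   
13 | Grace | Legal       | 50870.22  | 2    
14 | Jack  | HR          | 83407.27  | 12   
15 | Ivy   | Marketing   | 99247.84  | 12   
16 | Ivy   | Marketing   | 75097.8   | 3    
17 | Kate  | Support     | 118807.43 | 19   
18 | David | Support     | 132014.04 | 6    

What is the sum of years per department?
SELECT department, SUM(years) as result
FROM employees
GROUP BY department

Result:
  Design: 15
  Engineering: 16
  HR: 24
  Legal: 24
  Marketing: 68
  Support: 48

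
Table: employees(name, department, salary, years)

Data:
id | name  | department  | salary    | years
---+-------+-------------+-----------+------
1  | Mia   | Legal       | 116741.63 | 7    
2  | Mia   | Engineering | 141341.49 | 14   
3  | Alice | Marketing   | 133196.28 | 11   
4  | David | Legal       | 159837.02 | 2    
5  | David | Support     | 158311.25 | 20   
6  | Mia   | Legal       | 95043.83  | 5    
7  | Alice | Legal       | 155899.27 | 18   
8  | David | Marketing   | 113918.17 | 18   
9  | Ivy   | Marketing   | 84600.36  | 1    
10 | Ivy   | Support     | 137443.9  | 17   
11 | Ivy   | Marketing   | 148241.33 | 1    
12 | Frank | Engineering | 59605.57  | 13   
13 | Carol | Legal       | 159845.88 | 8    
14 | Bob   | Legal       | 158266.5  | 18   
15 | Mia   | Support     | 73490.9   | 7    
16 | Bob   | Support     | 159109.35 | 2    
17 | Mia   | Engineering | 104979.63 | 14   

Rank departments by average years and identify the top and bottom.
SELECT department, AVG(years)
FROM employees
GROUP BY department
ORDER BY AVG(years)

All groups:
  Marketing: 7.75
  Legal: 9.67
  Support: 11.50
  Engineering: 13.67

Highest: Engineering (13.67)
Lowest: Marketing (7.75)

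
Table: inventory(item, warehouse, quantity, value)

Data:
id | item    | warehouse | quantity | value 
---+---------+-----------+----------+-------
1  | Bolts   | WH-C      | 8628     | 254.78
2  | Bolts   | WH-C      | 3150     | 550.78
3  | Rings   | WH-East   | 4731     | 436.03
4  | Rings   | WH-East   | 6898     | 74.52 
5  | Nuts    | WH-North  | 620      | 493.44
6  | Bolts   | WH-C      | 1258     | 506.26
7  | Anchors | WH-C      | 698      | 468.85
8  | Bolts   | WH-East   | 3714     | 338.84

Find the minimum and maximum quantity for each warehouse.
SELECT warehouse, MIN(quantity), MAX(quantity)
FROM inventory
GROUP BY warehouse

Result:
  WH-C: min=698, max=8628
  WH-East: min=3714, max=6898
  WH-North: min=620, max=620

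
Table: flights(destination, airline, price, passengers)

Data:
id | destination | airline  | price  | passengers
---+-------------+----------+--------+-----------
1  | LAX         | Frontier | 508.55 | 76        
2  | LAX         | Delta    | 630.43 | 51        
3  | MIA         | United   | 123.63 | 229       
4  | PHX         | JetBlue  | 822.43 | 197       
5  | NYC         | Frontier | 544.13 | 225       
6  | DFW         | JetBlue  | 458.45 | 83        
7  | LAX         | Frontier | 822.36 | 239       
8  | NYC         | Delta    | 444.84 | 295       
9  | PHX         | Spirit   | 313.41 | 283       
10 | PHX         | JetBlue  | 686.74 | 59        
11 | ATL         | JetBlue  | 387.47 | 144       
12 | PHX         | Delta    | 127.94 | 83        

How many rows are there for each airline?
SELECT airline, COUNT(*) as count
FROM flights
GROUP BY airline

Result:
  Delta: 3
  Frontier: 3
  JetBlue: 4
  Spirit: 1
  United: 1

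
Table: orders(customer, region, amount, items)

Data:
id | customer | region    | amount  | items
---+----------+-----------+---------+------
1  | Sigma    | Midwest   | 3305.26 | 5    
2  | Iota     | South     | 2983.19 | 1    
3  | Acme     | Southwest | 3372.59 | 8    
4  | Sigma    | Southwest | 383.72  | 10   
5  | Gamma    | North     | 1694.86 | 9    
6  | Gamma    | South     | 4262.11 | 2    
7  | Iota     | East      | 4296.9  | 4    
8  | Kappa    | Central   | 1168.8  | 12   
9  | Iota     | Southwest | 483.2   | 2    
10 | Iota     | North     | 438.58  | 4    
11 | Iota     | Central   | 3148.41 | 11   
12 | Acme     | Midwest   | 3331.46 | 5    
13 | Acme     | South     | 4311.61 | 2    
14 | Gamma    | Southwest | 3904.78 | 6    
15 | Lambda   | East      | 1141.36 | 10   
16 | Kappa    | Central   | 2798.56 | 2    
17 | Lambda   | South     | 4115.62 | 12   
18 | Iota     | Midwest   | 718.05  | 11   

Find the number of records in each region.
SELECT region, COUNT(*) as count
FROM orders
GROUP BY region

Result:
  Central: 3
  East: 2
  Midwest: 3
  North: 2
  South: 4
  Southwest: 4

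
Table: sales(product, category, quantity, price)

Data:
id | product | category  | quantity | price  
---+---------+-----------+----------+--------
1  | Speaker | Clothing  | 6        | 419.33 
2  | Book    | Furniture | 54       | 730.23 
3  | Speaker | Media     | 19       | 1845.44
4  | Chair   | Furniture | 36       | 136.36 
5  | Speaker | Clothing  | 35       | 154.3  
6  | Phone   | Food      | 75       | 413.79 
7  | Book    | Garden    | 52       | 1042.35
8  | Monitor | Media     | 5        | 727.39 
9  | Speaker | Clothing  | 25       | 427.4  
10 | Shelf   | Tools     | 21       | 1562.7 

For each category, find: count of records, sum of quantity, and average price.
SELECT category,
       COUNT(*) as cnt,
       SUM(quantity) as total_quantity,
       AVG(price) as avg_price
FROM sales
GROUP BY category

Result:
  Clothing: 3 records, 66 total quantity, 333.68 avg price
  Food: 1 records, 75 total quantity, 413.79 avg price
  Furniture: 2 records, 90 total quantity, 433.30 avg price
  Garden: 1 records, 52 total quantity, 1042.35 avg price
  Media: 2 records, 24 total quantity, 1286.42 avg price
  Tools: 1 records, 21 total quantity, 1562.70 avg price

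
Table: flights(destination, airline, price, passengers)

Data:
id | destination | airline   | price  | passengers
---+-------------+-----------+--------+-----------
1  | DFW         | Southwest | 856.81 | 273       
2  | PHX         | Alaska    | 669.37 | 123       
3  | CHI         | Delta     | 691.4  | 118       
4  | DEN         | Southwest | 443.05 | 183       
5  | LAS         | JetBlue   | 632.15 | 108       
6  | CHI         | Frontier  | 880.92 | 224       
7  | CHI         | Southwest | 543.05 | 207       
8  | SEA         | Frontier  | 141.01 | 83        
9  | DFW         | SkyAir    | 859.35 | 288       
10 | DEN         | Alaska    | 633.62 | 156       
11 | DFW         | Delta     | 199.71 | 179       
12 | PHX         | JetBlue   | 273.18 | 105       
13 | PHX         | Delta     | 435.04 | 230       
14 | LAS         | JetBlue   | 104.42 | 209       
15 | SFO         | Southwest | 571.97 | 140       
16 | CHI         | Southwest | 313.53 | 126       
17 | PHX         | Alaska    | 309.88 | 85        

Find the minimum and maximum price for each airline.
SELECT airline, MIN(price), MAX(price)
FROM flights
GROUP BY airline

Result:
  Alaska: min=309.88, max=669.37
  Delta: min=199.71, max=691.40
  Frontier: min=141.01, max=880.92
  JetBlue: min=104.42, max=632.15
  SkyAir: min=859.35, max=859.35
  Southwest: min=313.53, max=856.81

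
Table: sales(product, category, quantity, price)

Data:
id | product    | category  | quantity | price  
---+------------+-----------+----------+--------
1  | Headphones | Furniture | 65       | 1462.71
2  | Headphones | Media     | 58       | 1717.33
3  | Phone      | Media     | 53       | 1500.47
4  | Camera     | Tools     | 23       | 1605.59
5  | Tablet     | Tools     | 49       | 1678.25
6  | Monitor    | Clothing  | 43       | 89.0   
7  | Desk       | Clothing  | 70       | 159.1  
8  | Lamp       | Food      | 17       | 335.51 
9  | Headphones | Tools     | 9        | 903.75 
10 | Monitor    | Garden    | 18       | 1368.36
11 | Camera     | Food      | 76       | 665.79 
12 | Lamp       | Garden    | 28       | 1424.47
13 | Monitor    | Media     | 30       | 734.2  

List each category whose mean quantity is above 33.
SELECT category, AVG(quantity)
FROM sales
GROUP BY category
HAVING AVG(quantity) > 33

Result:
  Clothing: avg=56.50
  Food: avg=46.50
  Furniture: avg=65.00
  Media: avg=47.00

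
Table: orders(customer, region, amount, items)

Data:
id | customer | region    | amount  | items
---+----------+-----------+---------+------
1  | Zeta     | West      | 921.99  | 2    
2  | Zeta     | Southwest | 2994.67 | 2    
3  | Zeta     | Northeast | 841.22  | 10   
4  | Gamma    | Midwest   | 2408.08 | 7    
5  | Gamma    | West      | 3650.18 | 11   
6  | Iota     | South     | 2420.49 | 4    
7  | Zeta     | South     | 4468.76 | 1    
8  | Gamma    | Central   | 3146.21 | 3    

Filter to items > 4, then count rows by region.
SELECT region, COUNT(*)
FROM orders
WHERE items > 4
GROUP BY region

Note: WHERE filters rows before grouping.

Result:
  Midwest: 1
  Northeast: 1
  West: 1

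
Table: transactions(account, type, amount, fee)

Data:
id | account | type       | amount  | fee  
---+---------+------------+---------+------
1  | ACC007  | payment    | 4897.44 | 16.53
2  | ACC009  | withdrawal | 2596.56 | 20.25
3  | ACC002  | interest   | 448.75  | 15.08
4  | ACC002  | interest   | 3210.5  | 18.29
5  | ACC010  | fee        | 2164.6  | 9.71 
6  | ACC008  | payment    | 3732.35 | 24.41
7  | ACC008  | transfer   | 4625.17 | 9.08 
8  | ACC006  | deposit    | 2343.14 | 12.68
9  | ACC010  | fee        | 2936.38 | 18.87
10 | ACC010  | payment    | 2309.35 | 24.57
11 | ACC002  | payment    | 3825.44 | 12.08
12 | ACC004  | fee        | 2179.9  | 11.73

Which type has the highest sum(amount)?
SELECT type, SUM(amount) as val
FROM transactions
GROUP BY type
ORDER BY val DESC
LIMIT 1

Result: payment with sum(amount) = 14764.58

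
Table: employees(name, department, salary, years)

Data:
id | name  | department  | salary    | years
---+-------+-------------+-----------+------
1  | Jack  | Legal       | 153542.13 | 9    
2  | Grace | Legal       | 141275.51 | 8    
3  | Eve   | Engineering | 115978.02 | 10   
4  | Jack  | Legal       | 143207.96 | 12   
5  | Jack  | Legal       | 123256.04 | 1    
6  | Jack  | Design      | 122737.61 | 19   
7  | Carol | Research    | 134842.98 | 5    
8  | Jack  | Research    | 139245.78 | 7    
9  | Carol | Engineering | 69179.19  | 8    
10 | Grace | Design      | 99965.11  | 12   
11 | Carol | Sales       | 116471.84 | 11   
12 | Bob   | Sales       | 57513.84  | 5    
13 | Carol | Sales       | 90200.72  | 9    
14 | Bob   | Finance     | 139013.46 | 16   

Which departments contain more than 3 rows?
SELECT department, COUNT(*) as cnt
FROM employees
GROUP BY department
HAVING COUNT(*) > 3

Result:
  Legal: 4

Note: HAVING filters groups after aggregation, WHERE filters rows before.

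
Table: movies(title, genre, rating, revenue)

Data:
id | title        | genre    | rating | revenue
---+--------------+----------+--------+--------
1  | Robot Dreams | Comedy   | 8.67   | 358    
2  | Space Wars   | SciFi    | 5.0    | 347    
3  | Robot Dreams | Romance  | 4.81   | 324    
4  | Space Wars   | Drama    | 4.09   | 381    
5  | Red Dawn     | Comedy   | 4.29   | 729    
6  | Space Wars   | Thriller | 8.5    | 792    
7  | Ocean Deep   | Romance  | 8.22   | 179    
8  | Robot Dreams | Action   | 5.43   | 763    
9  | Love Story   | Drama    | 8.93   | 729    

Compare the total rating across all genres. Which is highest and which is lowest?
SELECT genre, SUM(rating)
FROM movies
GROUP BY genre
ORDER BY SUM(rating)

All groups:
  SciFi: 5.00
  Action: 5.43
  Thriller: 8.50
  Comedy: 12.96
  Drama: 13.02
  Romance: 13.03

Highest: Romance (13.03)
Lowest: SciFi (5.00)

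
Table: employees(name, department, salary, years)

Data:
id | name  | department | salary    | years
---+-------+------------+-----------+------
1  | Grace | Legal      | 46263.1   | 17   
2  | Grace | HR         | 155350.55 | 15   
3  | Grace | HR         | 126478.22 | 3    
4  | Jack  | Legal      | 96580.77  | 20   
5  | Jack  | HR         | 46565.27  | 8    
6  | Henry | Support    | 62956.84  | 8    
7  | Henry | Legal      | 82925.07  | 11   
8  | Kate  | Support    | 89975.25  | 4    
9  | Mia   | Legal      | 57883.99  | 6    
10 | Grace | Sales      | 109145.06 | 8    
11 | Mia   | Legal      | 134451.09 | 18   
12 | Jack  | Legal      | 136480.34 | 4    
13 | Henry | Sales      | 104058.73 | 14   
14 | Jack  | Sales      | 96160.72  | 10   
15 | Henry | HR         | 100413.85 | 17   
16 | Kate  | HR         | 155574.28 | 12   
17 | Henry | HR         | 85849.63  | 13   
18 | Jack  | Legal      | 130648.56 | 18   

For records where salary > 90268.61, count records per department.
SELECT department, COUNT(*)
FROM employees
WHERE salary > 90268.61
GROUP BY department

Note: WHERE filters rows before grouping.

Result:
  HR: 4
  Legal: 4
  Sales: 3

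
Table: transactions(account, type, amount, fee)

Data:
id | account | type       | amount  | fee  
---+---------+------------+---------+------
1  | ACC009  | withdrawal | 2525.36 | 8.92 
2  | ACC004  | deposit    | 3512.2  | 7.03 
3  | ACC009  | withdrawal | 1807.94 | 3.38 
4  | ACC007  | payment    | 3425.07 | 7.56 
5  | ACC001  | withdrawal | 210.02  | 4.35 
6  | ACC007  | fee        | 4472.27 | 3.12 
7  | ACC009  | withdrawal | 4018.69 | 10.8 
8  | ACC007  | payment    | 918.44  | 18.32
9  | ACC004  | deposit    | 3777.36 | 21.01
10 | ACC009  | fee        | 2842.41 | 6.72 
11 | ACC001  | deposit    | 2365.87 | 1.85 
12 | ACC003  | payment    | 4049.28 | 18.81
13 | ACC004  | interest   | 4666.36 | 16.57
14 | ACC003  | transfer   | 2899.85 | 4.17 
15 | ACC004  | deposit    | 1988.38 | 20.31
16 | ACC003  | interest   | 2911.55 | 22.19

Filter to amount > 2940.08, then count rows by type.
SELECT type, COUNT(*)
FROM transactions
WHERE amount > 2940.08
GROUP BY type

Note: WHERE filters rows before grouping.

Result:
  deposit: 2
  fee: 1
  interest: 1
  payment: 2
  withdrawal: 1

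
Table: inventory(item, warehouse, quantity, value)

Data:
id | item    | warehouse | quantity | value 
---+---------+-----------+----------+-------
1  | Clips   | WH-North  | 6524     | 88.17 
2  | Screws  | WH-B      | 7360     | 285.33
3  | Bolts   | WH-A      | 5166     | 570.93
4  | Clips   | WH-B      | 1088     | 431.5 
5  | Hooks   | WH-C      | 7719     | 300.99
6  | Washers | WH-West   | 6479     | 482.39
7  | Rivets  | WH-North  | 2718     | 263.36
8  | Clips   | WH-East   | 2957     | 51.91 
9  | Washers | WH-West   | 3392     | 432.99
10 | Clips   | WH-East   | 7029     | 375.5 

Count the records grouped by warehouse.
SELECT warehouse, COUNT(*) as count
FROM inventory
GROUP BY warehouse

Result:
  WH-A: 1
  WH-B: 2
  WH-C: 1
  WH-East: 2
  WH-North: 2
  WH-West: 2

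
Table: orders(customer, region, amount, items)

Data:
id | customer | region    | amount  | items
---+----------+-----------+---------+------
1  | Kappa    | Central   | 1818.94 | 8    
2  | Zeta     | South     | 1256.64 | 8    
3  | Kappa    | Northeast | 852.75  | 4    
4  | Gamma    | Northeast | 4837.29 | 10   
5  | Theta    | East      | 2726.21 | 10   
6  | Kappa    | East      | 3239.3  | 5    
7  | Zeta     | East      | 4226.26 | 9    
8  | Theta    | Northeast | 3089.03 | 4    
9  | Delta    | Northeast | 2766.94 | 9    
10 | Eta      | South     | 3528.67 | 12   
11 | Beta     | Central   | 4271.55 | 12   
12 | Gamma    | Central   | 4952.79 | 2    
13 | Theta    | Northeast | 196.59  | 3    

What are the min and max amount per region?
SELECT region, MIN(amount), MAX(amount)
FROM orders
GROUP BY region

Result:
  Central: min=1818.94, max=4952.79
  East: min=2726.21, max=4226.26
  Northeast: min=196.59, max=4837.29
  South: min=1256.64, max=3528.67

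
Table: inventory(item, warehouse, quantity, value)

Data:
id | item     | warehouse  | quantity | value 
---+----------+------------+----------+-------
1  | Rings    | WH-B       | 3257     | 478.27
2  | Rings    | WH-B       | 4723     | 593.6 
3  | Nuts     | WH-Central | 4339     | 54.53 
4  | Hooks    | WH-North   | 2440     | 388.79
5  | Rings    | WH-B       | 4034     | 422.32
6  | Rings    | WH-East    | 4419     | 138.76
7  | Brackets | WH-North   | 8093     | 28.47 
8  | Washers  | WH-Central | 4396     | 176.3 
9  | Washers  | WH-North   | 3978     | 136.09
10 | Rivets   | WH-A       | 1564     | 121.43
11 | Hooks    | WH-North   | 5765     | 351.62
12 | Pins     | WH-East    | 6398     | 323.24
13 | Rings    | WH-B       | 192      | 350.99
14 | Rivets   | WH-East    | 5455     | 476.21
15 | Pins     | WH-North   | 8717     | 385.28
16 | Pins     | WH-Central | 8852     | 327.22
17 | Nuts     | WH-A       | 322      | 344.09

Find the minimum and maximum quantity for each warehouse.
SELECT warehouse, MIN(quantity), MAX(quantity)
FROM inventory
GROUP BY warehouse

Result:
  WH-A: min=322, max=1564
  WH-B: min=192, max=4723
  WH-Central: min=4339, max=8852
  WH-East: min=4419, max=6398
  WH-North: min=2440, max=8717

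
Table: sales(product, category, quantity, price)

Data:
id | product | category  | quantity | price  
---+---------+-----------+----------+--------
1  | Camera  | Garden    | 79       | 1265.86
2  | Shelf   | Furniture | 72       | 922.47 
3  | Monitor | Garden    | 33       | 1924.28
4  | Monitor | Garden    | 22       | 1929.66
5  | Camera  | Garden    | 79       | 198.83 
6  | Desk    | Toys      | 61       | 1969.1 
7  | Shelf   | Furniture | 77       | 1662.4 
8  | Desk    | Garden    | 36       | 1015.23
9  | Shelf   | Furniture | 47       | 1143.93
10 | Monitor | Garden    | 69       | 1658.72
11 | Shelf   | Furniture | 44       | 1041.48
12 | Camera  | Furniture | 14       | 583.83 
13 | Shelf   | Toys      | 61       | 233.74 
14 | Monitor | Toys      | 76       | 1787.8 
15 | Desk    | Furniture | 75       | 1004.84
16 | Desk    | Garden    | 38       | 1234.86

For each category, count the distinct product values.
SELECT category, COUNT(DISTINCT product)
FROM sales
GROUP BY category

Result:
  Furniture: 3 distinct
  Garden: 3 distinct
  Toys: 3 distinct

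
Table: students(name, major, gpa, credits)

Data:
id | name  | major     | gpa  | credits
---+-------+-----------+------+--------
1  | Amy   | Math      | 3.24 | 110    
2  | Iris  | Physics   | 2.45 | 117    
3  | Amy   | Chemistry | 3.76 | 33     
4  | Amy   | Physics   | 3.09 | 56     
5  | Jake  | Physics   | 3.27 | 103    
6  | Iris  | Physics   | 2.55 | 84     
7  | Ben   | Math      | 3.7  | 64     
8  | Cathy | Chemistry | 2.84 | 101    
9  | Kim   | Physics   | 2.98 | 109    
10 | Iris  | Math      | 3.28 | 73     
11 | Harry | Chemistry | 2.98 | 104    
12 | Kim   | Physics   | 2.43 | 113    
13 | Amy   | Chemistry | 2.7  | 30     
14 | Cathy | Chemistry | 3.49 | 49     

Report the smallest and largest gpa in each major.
SELECT major, MIN(gpa), MAX(gpa)
FROM students
GROUP BY major

Result:
  Chemistry: min=2.70, max=3.76
  Math: min=3.24, max=3.70
  Physics: min=2.43, max=3.27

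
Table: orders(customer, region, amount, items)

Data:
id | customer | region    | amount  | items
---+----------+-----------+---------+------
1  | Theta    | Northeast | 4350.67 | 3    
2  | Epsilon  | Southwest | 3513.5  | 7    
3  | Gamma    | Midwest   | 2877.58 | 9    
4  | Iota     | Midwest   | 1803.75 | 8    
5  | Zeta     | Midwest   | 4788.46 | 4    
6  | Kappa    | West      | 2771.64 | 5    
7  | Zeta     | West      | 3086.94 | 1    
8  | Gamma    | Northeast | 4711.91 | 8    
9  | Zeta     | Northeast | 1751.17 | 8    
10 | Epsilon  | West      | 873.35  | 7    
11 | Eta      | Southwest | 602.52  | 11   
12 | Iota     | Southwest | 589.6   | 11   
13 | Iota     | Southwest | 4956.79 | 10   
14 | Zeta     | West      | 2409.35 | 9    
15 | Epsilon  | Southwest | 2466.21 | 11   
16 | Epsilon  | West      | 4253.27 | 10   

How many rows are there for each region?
SELECT region, COUNT(*) as count
FROM orders
GROUP BY region

Result:
  Midwest: 3
  Northeast: 3
  Southwest: 5
  West: 5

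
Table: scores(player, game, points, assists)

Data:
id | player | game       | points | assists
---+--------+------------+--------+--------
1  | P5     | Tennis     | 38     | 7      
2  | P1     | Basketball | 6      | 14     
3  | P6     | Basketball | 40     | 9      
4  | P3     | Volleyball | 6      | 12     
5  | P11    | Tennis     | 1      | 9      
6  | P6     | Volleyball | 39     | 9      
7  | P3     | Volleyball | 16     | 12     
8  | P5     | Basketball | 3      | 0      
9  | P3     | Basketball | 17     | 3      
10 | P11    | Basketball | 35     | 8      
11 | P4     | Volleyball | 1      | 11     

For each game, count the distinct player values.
SELECT game, COUNT(DISTINCT player)
FROM scores
GROUP BY game

Result:
  Basketball: 5 distinct
  Tennis: 2 distinct
  Volleyball: 3 distinct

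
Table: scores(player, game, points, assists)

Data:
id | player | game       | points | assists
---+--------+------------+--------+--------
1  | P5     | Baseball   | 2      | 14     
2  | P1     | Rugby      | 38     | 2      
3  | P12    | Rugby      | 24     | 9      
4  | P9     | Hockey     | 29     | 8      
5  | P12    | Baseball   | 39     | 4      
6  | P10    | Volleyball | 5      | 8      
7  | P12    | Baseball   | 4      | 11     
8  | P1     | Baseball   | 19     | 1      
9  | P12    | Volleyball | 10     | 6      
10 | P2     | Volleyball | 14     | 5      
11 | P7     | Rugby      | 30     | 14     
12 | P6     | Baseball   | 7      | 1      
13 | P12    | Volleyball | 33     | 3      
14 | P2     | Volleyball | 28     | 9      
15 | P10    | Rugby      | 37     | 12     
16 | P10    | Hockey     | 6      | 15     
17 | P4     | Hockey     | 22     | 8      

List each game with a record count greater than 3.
SELECT game, COUNT(*) as cnt
FROM scores
GROUP BY game
HAVING COUNT(*) > 3

Result:
  Baseball: 5
  Rugby: 4
  Volleyball: 5

Note: HAVING filters groups after aggregation, WHERE filters rows before.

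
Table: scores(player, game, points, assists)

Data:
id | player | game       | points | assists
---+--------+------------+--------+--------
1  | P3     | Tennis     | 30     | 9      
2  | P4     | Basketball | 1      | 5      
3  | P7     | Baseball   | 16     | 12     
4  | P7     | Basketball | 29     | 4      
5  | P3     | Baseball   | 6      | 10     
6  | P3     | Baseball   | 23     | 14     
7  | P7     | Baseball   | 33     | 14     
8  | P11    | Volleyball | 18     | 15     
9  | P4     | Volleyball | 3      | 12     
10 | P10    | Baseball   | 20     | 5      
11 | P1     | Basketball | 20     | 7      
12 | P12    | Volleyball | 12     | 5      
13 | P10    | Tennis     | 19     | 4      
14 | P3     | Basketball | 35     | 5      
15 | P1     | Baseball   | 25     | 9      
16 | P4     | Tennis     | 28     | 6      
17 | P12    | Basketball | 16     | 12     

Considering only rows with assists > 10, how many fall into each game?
SELECT game, COUNT(*)
FROM scores
WHERE assists > 10
GROUP BY game

Note: WHERE filters rows before grouping.

Result:
  Baseball: 3
  Basketball: 1
  Volleyball: 2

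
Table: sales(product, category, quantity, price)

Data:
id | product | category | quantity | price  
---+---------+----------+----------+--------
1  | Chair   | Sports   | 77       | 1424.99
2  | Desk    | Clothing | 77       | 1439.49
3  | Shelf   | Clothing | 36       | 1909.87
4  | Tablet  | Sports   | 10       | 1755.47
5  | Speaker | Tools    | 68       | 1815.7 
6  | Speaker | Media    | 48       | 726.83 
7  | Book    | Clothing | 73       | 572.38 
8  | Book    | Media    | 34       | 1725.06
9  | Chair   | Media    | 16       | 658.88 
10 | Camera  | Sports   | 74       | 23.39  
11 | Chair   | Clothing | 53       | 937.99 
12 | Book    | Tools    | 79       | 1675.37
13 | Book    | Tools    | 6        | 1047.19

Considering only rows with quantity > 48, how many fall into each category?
SELECT category, COUNT(*)
FROM sales
WHERE quantity > 48
GROUP BY category

Note: WHERE filters rows before grouping.

Result:
  Clothing: 3
  Sports: 2
  Tools: 2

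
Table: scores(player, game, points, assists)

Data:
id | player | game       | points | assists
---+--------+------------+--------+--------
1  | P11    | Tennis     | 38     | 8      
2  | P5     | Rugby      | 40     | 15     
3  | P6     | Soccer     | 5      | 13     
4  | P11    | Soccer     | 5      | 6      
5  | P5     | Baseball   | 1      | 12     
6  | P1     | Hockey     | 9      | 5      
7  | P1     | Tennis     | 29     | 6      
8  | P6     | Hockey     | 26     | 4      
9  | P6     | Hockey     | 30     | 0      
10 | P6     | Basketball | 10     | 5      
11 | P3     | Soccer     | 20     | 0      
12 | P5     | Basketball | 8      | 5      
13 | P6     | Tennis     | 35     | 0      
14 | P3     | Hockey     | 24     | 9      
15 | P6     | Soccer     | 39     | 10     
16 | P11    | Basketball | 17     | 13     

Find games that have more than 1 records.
SELECT game, COUNT(*) as cnt
FROM scores
GROUP BY game
HAVING COUNT(*) > 1

Result:
  Basketball: 3
  Hockey: 4
  Soccer: 4
  Tennis: 3

Note: HAVING filters groups after aggregation, WHERE filters rows before.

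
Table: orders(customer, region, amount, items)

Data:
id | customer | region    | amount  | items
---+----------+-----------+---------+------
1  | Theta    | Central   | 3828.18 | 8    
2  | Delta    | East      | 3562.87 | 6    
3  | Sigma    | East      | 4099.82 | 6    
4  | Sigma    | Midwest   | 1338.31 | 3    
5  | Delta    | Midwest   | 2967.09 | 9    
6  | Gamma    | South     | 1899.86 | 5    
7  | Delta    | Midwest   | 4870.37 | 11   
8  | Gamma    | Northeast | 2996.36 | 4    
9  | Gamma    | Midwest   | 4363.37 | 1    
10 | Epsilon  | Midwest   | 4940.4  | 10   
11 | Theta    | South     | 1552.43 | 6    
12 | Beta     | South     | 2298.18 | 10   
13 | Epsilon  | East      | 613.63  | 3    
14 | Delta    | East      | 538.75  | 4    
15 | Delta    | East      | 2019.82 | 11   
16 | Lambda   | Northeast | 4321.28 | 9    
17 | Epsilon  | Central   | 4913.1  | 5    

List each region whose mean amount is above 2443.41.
SELECT region, AVG(amount)
FROM orders
GROUP BY region
HAVING AVG(amount) > 2443.41

Result:
  Central: avg=4370.64
  Midwest: avg=3695.91
  Northeast: avg=3658.82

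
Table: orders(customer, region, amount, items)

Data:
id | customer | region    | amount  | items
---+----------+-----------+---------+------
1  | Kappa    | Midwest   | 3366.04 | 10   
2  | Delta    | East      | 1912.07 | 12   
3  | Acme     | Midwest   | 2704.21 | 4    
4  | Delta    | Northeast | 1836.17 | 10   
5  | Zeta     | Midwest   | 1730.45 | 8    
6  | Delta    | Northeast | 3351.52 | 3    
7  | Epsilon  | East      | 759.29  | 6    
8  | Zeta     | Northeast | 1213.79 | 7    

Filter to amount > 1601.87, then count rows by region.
SELECT region, COUNT(*)
FROM orders
WHERE amount > 1601.87
GROUP BY region

Note: WHERE filters rows before grouping.

Result:
  East: 1
  Midwest: 3
  Northeast: 2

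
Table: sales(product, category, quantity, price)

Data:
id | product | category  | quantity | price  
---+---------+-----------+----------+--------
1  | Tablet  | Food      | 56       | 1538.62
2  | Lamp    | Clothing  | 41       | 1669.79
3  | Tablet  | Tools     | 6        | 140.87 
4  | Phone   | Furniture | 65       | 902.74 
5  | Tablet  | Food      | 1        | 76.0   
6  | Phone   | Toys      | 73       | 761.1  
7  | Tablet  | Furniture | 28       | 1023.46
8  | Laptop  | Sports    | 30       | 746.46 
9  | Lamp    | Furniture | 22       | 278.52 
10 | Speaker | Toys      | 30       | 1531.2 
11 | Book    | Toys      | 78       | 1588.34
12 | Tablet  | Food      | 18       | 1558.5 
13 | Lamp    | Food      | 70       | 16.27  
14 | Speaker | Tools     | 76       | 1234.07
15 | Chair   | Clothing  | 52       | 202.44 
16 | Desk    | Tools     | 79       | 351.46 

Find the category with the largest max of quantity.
SELECT category, MAX(quantity) as val
FROM sales
GROUP BY category
ORDER BY val DESC
LIMIT 1

Result: Tools with max(quantity) = 79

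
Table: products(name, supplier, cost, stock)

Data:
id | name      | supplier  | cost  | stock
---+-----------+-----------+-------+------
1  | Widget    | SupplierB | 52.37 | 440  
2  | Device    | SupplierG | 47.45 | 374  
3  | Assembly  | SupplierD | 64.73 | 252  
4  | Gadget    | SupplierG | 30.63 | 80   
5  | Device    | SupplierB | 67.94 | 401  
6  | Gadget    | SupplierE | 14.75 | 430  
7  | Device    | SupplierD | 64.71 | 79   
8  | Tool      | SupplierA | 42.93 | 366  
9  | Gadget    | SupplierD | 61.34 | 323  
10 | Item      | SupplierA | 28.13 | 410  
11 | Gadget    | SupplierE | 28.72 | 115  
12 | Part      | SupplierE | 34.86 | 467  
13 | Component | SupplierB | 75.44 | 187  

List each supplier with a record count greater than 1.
SELECT supplier, COUNT(*) as cnt
FROM products
GROUP BY supplier
HAVING COUNT(*) > 1

Result:
  SupplierA: 2
  SupplierB: 3
  SupplierD: 3
  SupplierE: 3
  SupplierG: 2

Note: HAVING filters groups after aggregation, WHERE filters rows before.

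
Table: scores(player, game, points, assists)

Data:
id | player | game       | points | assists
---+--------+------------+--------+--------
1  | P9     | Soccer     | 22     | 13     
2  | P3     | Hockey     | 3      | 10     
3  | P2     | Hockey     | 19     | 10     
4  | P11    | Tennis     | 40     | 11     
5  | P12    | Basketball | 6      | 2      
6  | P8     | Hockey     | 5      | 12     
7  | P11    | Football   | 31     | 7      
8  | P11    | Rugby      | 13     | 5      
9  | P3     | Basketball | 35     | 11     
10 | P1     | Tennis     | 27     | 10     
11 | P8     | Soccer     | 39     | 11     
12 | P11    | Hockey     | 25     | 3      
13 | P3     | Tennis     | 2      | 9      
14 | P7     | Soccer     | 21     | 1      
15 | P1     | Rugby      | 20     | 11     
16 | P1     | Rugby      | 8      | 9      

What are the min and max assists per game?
SELECT game, MIN(assists), MAX(assists)
FROM scores
GROUP BY game

Result:
  Basketball: min=2, max=11
  Football: min=7, max=7
  Hockey: min=3, max=12
  Rugby: min=5, max=11
  Soccer: min=1, max=13
  Tennis: min=9, max=11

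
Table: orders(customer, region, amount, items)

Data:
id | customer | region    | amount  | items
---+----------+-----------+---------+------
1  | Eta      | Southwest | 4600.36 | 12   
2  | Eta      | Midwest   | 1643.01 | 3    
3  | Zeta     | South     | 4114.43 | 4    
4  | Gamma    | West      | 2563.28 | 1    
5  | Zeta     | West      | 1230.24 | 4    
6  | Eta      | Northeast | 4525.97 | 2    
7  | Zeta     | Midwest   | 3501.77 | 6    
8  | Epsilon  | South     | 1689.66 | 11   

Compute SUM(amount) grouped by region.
SELECT region, SUM(amount) as result
FROM orders
GROUP BY region

Result:
  Midwest: 5144.78
  Northeast: 4525.97
  South: 5804.09
  Southwest: 4600.36
  West: 3793.52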